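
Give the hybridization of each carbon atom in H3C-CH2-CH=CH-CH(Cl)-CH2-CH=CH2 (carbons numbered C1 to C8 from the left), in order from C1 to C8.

C1 sp3, C2 sp3, C3 sp2, C4 sp2, C5 sp3, C6 sp3, C7 sp2, C8 sp2

C1: 4 σ bonds — 4 electron domains, sp3.
C2 — 4 σ bonds. Steric number 4, so sp3.
C3 (3 σ bonds, plus one π bond) has steric number 3: sp2.
C4: 3 σ bonds, plus one π bond — 3 electron domains, sp2.
C5: 4 σ bonds; 4 regions of electron density → sp3.
C6: 4 σ bonds; 4 regions of electron density → sp3.
C7 (3 σ bonds, plus one π bond) has steric number 3: sp2.
C8 is sp2: 3 σ bonds, plus one π bond, 3 electron-density regions.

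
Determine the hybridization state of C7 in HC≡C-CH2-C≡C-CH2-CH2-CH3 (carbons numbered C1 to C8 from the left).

C7 carries 4 σ bonds, giving a steric number of 4, so it is sp3.

sp³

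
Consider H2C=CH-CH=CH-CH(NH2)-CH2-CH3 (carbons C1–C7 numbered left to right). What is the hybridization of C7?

C7: 4 σ bonds; 4 regions of electron density → sp3.

sp^3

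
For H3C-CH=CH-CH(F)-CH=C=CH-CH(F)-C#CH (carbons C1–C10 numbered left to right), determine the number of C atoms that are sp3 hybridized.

C1: sp3 ✓
C2: sp2
C3: sp2
C4: sp3 ✓
C5: sp2
C6: sp
C7: sp2
C8: sp3 ✓
C9: sp
C10: sp
C1, C4, C8 → 3 sp3 carbons.

3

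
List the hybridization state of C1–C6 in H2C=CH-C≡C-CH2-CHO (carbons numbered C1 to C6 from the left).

C1 is sp2: 3 σ bonds, plus one π bond, 3 electron-density regions.
C2: 3 σ bonds, plus one π bond; 3 regions of electron density → sp2.
C3 has 2 σ bonds, plus two π bonds: steric number 2 → sp.
C4 is sp: 2 σ bonds, plus two π bonds, 2 electron-density regions.
C5 — 4 σ bonds. Steric number 4, so sp3.
C6: 3 σ bonds, plus one π bond; 3 regions of electron density → sp2.

C1 sp2, C2 sp2, C3 sp, C4 sp, C5 sp3, C6 sp2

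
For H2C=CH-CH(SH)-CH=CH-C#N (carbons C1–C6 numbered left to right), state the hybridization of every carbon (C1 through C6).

C1 sp2, C2 sp2, C3 sp3, C4 sp2, C5 sp2, C6 sp

C1: 3 σ bonds, plus one π bond — 3 electron domains, sp2.
C2 is sp2: 3 σ bonds, plus one π bond, 3 electron-density regions.
C3 (4 σ bonds) has steric number 4: sp3.
C4: 3 σ bonds, plus one π bond — 3 electron domains, sp2.
C5 carries 3 σ bonds, plus one π bond, giving a steric number of 3, so it is sp2.
C6 is sp: 2 σ bonds, plus two π bonds, 2 electron-density regions.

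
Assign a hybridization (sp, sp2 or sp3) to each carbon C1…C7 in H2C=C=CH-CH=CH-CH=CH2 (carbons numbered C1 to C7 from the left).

C1 sp2, C2 sp, C3 sp2, C4 sp2, C5 sp2, C6 sp2, C7 sp2

C1 is sp2: 3 σ bonds, plus one π bond, 3 electron-density regions.
C2: 2 σ bonds, plus two π bonds; 2 regions of electron density → sp.
C3 — 3 σ bonds, plus one π bond. Steric number 3, so sp2.
C4: 3 σ bonds, plus one π bond; 3 regions of electron density → sp2.
C5: 3 σ bonds, plus one π bond; 3 regions of electron density → sp2.
C6: 3 σ bonds, plus one π bond — 3 electron domains, sp2.
C7 — 3 σ bonds, plus one π bond. Steric number 3, so sp2.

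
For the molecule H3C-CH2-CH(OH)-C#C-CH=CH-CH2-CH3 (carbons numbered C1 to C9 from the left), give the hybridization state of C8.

sp3

C8 has 4 σ bonds: steric number 4 → sp3.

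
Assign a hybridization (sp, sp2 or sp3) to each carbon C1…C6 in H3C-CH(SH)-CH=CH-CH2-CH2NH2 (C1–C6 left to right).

C1 sp3, C2 sp3, C3 sp2, C4 sp2, C5 sp3, C6 sp3

C1 (4 σ bonds) has steric number 4: sp3.
C2 — 4 σ bonds. Steric number 4, so sp3.
C3: 3 σ bonds, plus one π bond; 3 regions of electron density → sp2.
C4 — 3 σ bonds, plus one π bond. Steric number 3, so sp2.
C5 has 4 σ bonds: steric number 4 → sp3.
C6: 4 σ bonds — 4 electron domains, sp3.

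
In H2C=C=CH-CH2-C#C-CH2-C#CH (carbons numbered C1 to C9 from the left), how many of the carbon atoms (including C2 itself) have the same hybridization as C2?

5

C2 is sp (two π bonds).
C1: sp2
C2: sp ✓
C3: sp2
C4: sp3
C5: sp ✓
C6: sp ✓
C7: sp3
C8: sp ✓
C9: sp ✓
5 carbons are sp.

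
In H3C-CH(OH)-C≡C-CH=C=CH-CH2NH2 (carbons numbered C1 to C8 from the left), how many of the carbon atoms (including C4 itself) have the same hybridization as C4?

C4 is sp (two π bonds).
C1: sp3
C2: sp3
C3: sp ✓
C4: sp ✓
C5: sp2
C6: sp ✓
C7: sp2
C8: sp3
3 carbons are sp.

3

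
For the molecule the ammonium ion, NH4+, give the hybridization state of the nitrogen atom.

Four σ bonds, no lone pair → sp3, tetrahedral.

sp3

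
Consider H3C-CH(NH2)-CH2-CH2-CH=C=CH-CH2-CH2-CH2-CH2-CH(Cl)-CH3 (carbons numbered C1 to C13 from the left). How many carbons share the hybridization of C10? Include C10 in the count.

C10 is sp3 (only σ bonds).
C1: sp3 ✓
C2: sp3 ✓
C3: sp3 ✓
C4: sp3 ✓
C5: sp2
C6: sp
C7: sp2
C8: sp3 ✓
C9: sp3 ✓
C10: sp3 ✓
C11: sp3 ✓
C12: sp3 ✓
C13: sp3 ✓
10 carbons are sp3.

10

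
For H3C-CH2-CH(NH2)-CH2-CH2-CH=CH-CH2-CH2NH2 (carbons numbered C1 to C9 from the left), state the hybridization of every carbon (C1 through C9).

C1 sp3, C2 sp3, C3 sp3, C4 sp3, C5 sp3, C6 sp2, C7 sp2, C8 sp3, C9 sp3

C1: 4 σ bonds; 4 regions of electron density → sp3.
C2 is sp3: 4 σ bonds, 4 electron-density regions.
C3 (4 σ bonds) has steric number 4: sp3.
C4: 4 σ bonds; 4 regions of electron density → sp3.
C5: 4 σ bonds — 4 electron domains, sp3.
C6: 3 σ bonds, plus one π bond; 3 regions of electron density → sp2.
C7 (3 σ bonds, plus one π bond) has steric number 3: sp2.
C8: 4 σ bonds — 4 electron domains, sp3.
C9 is sp3: 4 σ bonds, 4 electron-density regions.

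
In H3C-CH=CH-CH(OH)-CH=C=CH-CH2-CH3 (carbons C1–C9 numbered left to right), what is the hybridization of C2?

C2: 3 σ bonds, plus one π bond — 3 electron domains, sp2.

sp^2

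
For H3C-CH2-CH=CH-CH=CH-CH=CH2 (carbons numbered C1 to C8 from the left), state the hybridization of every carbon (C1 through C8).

C1 sp3, C2 sp3, C3 sp2, C4 sp2, C5 sp2, C6 sp2, C7 sp2, C8 sp2

C1 (4 σ bonds) has steric number 4: sp3.
C2 has 4 σ bonds: steric number 4 → sp3.
C3: 3 σ bonds, plus one π bond — 3 electron domains, sp2.
C4 carries 3 σ bonds, plus one π bond, giving a steric number of 3, so it is sp2.
C5 — 3 σ bonds, plus one π bond. Steric number 3, so sp2.
C6 is sp2: 3 σ bonds, plus one π bond, 3 electron-density regions.
C7: 3 σ bonds, plus one π bond — 3 electron domains, sp2.
C8 — 3 σ bonds, plus one π bond. Steric number 3, so sp2.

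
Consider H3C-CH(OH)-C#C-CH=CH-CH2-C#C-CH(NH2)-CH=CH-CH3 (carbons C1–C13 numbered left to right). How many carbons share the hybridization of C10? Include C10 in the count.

C10 is sp3 (only σ bonds).
C1: sp3 ✓
C2: sp3 ✓
C3: sp
C4: sp
C5: sp2
C6: sp2
C7: sp3 ✓
C8: sp
C9: sp
C10: sp3 ✓
C11: sp2
C12: sp2
C13: sp3 ✓
5 carbons are sp3.

5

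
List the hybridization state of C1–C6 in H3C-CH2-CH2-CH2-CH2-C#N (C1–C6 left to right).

C1: 4 σ bonds — 4 electron domains, sp3.
C2: 4 σ bonds — 4 electron domains, sp3.
C3 (4 σ bonds) has steric number 4: sp3.
C4 has 4 σ bonds: steric number 4 → sp3.
C5: 4 σ bonds; 4 regions of electron density → sp3.
C6 has 2 σ bonds, plus two π bonds: steric number 2 → sp.

C1 sp3, C2 sp3, C3 sp3, C4 sp3, C5 sp3, C6 sp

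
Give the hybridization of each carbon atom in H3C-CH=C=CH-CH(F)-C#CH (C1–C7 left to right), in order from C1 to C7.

C1 sp3, C2 sp2, C3 sp, C4 sp2, C5 sp3, C6 sp, C7 sp

C1: 4 σ bonds — 4 electron domains, sp3.
C2: 3 σ bonds, plus one π bond — 3 electron domains, sp2.
C3 (2 σ bonds, plus two π bonds) has steric number 2: sp.
C4 has 3 σ bonds, plus one π bond: steric number 3 → sp2.
C5: 4 σ bonds; 4 regions of electron density → sp3.
C6 — 2 σ bonds, plus two π bonds. Steric number 2, so sp.
C7 has 2 σ bonds, plus two π bonds: steric number 2 → sp.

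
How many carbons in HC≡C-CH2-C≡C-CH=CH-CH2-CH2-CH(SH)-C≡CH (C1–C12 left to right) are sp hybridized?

6

C1: sp ✓
C2: sp ✓
C3: sp3
C4: sp ✓
C5: sp ✓
C6: sp2
C7: sp2
C8: sp3
C9: sp3
C10: sp3
C11: sp ✓
C12: sp ✓
C1, C2, C4, C5, C11, C12 → 6 sp carbons.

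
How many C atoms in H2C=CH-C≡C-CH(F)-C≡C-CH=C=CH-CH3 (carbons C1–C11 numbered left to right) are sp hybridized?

C1: sp2
C2: sp2
C3: sp ✓
C4: sp ✓
C5: sp3
C6: sp ✓
C7: sp ✓
C8: sp2
C9: sp ✓
C10: sp2
C11: sp3
C3, C4, C6, C7, C9 → 5 sp carbons.

5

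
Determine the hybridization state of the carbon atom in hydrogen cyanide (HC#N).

The carbon atom has 2 σ bonds, plus two π bonds: steric number 2 → sp.

sp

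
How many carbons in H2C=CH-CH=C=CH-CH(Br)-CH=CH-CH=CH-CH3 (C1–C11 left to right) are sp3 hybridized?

2

C1: sp2
C2: sp2
C3: sp2
C4: sp
C5: sp2
C6: sp3 ✓
C7: sp2
C8: sp2
C9: sp2
C10: sp2
C11: sp3 ✓
C6, C11 → 2 sp3 carbons.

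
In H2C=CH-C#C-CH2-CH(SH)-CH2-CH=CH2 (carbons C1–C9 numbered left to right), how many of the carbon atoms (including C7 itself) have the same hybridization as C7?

C7 is sp3 (only σ bonds).
C1: sp2
C2: sp2
C3: sp
C4: sp
C5: sp3 ✓
C6: sp3 ✓
C7: sp3 ✓
C8: sp2
C9: sp2
3 carbons are sp3.

3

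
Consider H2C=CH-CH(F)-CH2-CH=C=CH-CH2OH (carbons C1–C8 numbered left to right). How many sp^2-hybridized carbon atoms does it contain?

4

C1: sp2 ✓
C2: sp2 ✓
C3: sp3
C4: sp3
C5: sp2 ✓
C6: sp
C7: sp2 ✓
C8: sp3
C1, C2, C5, C7 → 4 sp2 carbons.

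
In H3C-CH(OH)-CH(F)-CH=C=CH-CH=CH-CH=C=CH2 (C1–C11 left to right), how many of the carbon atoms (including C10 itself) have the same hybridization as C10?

2

C10 is sp (two π bonds).
C1: sp3
C2: sp3
C3: sp3
C4: sp2
C5: sp ✓
C6: sp2
C7: sp2
C8: sp2
C9: sp2
C10: sp ✓
C11: sp2
2 carbons are sp.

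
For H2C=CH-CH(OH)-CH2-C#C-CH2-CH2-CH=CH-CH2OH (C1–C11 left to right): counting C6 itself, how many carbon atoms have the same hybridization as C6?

2

C6 is sp (two π bonds).
C1: sp2
C2: sp2
C3: sp3
C4: sp3
C5: sp ✓
C6: sp ✓
C7: sp3
C8: sp3
C9: sp2
C10: sp2
C11: sp3
2 carbons are sp.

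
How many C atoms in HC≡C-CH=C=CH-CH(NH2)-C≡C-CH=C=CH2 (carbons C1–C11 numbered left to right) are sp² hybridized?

4

C1: sp
C2: sp
C3: sp2 ✓
C4: sp
C5: sp2 ✓
C6: sp3
C7: sp
C8: sp
C9: sp2 ✓
C10: sp
C11: sp2 ✓
C3, C5, C9, C11 → 4 sp2 carbons.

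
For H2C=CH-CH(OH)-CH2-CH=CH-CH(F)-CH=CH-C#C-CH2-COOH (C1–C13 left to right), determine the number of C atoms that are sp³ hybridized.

4

C1: sp2
C2: sp2
C3: sp3 ✓
C4: sp3 ✓
C5: sp2
C6: sp2
C7: sp3 ✓
C8: sp2
C9: sp2
C10: sp
C11: sp
C12: sp3 ✓
C13: sp2
C3, C4, C7, C12 → 4 sp3 carbons.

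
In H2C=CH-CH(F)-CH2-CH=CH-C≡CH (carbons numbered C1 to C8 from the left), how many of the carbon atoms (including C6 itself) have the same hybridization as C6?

C6 is sp2 (one π bond).
C1: sp2 ✓
C2: sp2 ✓
C3: sp3
C4: sp3
C5: sp2 ✓
C6: sp2 ✓
C7: sp
C8: sp
4 carbons are sp2.

4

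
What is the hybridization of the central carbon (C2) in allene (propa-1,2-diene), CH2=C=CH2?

Two σ bonds and two π bonds (one to each neighbour) → sp.

sp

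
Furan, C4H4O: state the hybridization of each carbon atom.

sp²

Each carbon atom is sp2: 3 σ bonds, plus one π bond, 3 electron-density regions.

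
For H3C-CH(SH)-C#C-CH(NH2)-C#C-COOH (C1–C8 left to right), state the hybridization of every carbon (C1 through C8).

C1 carries 4 σ bonds, giving a steric number of 4, so it is sp3.
C2 has 4 σ bonds: steric number 4 → sp3.
C3: 2 σ bonds, plus two π bonds — 2 electron domains, sp.
C4 is sp: 2 σ bonds, plus two π bonds, 2 electron-density regions.
C5 has 4 σ bonds: steric number 4 → sp3.
C6 carries 2 σ bonds, plus two π bonds, giving a steric number of 2, so it is sp.
C7 has 2 σ bonds, plus two π bonds: steric number 2 → sp.
C8: 3 σ bonds, plus one π bond; 3 regions of electron density → sp2.

C1 sp3, C2 sp3, C3 sp, C4 sp, C5 sp3, C6 sp, C7 sp, C8 sp2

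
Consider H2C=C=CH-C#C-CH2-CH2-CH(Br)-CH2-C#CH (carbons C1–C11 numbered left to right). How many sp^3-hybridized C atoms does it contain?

C1: sp2
C2: sp
C3: sp2
C4: sp
C5: sp
C6: sp3 ✓
C7: sp3 ✓
C8: sp3 ✓
C9: sp3 ✓
C10: sp
C11: sp
C6, C7, C8, C9 → 4 sp3 carbons.

4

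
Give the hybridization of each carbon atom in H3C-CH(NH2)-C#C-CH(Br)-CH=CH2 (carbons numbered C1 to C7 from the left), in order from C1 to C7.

C1 (4 σ bonds) has steric number 4: sp3.
C2: 4 σ bonds; 4 regions of electron density → sp3.
C3 is sp: 2 σ bonds, plus two π bonds, 2 electron-density regions.
C4 (2 σ bonds, plus two π bonds) has steric number 2: sp.
C5 carries 4 σ bonds, giving a steric number of 4, so it is sp3.
C6: 3 σ bonds, plus one π bond — 3 electron domains, sp2.
C7 (3 σ bonds, plus one π bond) has steric number 3: sp2.

C1 sp3, C2 sp3, C3 sp, C4 sp, C5 sp3, C6 sp2, C7 sp2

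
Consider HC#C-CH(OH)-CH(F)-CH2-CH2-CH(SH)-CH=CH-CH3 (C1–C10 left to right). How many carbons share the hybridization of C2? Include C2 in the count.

2

C2 is sp (two π bonds).
C1: sp ✓
C2: sp ✓
C3: sp3
C4: sp3
C5: sp3
C6: sp3
C7: sp3
C8: sp2
C9: sp2
C10: sp3
2 carbons are sp.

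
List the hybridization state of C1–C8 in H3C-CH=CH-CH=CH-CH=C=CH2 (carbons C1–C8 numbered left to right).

C1 sp3, C2 sp2, C3 sp2, C4 sp2, C5 sp2, C6 sp2, C7 sp, C8 sp2

C1 has 4 σ bonds: steric number 4 → sp3.
C2 has 3 σ bonds, plus one π bond: steric number 3 → sp2.
C3: 3 σ bonds, plus one π bond — 3 electron domains, sp2.
C4 is sp2: 3 σ bonds, plus one π bond, 3 electron-density regions.
C5: 3 σ bonds, plus one π bond — 3 electron domains, sp2.
C6 has 3 σ bonds, plus one π bond: steric number 3 → sp2.
C7 carries 2 σ bonds, plus two π bonds, giving a steric number of 2, so it is sp.
C8 is sp2: 3 σ bonds, plus one π bond, 3 electron-density regions.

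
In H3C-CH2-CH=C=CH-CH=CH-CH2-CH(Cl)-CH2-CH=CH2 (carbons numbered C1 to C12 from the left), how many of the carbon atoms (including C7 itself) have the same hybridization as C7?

C7 is sp2 (one π bond).
C1: sp3
C2: sp3
C3: sp2 ✓
C4: sp
C5: sp2 ✓
C6: sp2 ✓
C7: sp2 ✓
C8: sp3
C9: sp3
C10: sp3
C11: sp2 ✓
C12: sp2 ✓
6 carbons are sp2.

6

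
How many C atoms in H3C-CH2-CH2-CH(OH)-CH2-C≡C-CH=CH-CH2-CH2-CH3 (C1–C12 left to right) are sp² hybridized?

2

C1: sp3
C2: sp3
C3: sp3
C4: sp3
C5: sp3
C6: sp
C7: sp
C8: sp2 ✓
C9: sp2 ✓
C10: sp3
C11: sp3
C12: sp3
C8, C9 → 2 sp2 carbons.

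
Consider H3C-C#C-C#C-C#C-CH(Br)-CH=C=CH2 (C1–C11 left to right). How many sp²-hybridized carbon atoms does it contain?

2

C1: sp3
C2: sp
C3: sp
C4: sp
C5: sp
C6: sp
C7: sp
C8: sp3
C9: sp2 ✓
C10: sp
C11: sp2 ✓
C9, C11 → 2 sp2 carbons.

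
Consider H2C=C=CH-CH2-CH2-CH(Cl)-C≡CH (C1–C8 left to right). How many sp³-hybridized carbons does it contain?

3

C1: sp2
C2: sp
C3: sp2
C4: sp3 ✓
C5: sp3 ✓
C6: sp3 ✓
C7: sp
C8: sp
C4, C5, C6 → 3 sp3 carbons.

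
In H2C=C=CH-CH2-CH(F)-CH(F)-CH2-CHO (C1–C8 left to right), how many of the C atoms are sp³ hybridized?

4

C1: sp2
C2: sp
C3: sp2
C4: sp3 ✓
C5: sp3 ✓
C6: sp3 ✓
C7: sp3 ✓
C8: sp2
C4, C5, C6, C7 → 4 sp3 carbons.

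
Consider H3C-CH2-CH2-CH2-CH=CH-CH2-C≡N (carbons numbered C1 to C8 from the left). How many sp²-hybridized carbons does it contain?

C1: sp3
C2: sp3
C3: sp3
C4: sp3
C5: sp2 ✓
C6: sp2 ✓
C7: sp3
C8: sp
C5, C6 → 2 sp2 carbons.

2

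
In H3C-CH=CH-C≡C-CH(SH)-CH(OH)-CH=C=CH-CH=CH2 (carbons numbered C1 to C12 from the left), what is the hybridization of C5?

C5: 2 σ bonds, plus two π bonds; 2 regions of electron density → sp.

sp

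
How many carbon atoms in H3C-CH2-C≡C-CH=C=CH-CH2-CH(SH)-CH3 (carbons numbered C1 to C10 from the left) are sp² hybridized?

C1: sp3
C2: sp3
C3: sp
C4: sp
C5: sp2 ✓
C6: sp
C7: sp2 ✓
C8: sp3
C9: sp3
C10: sp3
C5, C7 → 2 sp2 carbons.

2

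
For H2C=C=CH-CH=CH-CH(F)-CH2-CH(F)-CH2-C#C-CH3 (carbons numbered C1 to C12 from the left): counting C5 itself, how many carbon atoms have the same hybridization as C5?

4

C5 is sp2 (one π bond).
C1: sp2 ✓
C2: sp
C3: sp2 ✓
C4: sp2 ✓
C5: sp2 ✓
C6: sp3
C7: sp3
C8: sp3
C9: sp3
C10: sp
C11: sp
C12: sp3
4 carbons are sp2.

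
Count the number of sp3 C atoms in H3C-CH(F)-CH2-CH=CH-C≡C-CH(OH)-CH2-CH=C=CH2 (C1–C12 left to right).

5

C1: sp3 ✓
C2: sp3 ✓
C3: sp3 ✓
C4: sp2
C5: sp2
C6: sp
C7: sp
C8: sp3 ✓
C9: sp3 ✓
C10: sp2
C11: sp
C12: sp2
C1, C2, C3, C8, C9 → 5 sp3 carbons.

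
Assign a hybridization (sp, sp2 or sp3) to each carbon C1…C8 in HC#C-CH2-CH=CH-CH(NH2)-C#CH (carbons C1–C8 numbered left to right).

C1 sp, C2 sp, C3 sp3, C4 sp2, C5 sp2, C6 sp3, C7 sp, C8 sp

C1 is sp: 2 σ bonds, plus two π bonds, 2 electron-density regions.
C2 (2 σ bonds, plus two π bonds) has steric number 2: sp.
C3 (4 σ bonds) has steric number 4: sp3.
C4 — 3 σ bonds, plus one π bond. Steric number 3, so sp2.
C5 carries 3 σ bonds, plus one π bond, giving a steric number of 3, so it is sp2.
C6 is sp3: 4 σ bonds, 4 electron-density regions.
C7 is sp: 2 σ bonds, plus two π bonds, 2 electron-density regions.
C8: 2 σ bonds, plus two π bonds; 2 regions of electron density → sp.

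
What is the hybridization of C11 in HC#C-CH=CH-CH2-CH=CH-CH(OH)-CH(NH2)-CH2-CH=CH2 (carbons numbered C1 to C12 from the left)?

sp²

C11 has 3 σ bonds, plus one π bond: steric number 3 → sp2.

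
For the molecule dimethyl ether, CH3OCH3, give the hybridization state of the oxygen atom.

sp3

Two σ bonds + two lone pairs = steric number 4 → sp3.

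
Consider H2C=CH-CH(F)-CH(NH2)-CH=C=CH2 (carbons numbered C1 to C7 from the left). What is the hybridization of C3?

C3 has 4 σ bonds: steric number 4 → sp3.

sp^3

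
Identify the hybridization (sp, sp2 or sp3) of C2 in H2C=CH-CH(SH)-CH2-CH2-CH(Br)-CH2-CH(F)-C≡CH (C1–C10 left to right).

C2 is sp2: 3 σ bonds, plus one π bond, 3 electron-density regions.

sp²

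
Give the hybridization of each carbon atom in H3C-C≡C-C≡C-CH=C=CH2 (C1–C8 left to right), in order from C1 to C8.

C1: 4 σ bonds; 4 regions of electron density → sp3.
C2 has 2 σ bonds, plus two π bonds: steric number 2 → sp.
C3 is sp: 2 σ bonds, plus two π bonds, 2 electron-density regions.
C4 carries 2 σ bonds, plus two π bonds, giving a steric number of 2, so it is sp.
C5 (2 σ bonds, plus two π bonds) has steric number 2: sp.
C6 is sp2: 3 σ bonds, plus one π bond, 3 electron-density regions.
C7 (2 σ bonds, plus two π bonds) has steric number 2: sp.
C8 carries 3 σ bonds, plus one π bond, giving a steric number of 3, so it is sp2.

C1 sp3, C2 sp, C3 sp, C4 sp, C5 sp, C6 sp2, C7 sp, C8 sp2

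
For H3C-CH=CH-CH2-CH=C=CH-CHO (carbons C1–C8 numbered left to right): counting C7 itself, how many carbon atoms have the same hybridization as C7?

C7 is sp2 (one π bond).
C1: sp3
C2: sp2 ✓
C3: sp2 ✓
C4: sp3
C5: sp2 ✓
C6: sp
C7: sp2 ✓
C8: sp2 ✓
5 carbons are sp2.

5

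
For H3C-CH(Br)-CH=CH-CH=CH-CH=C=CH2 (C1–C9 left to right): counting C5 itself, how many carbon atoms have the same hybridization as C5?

6

C5 is sp2 (one π bond).
C1: sp3
C2: sp3
C3: sp2 ✓
C4: sp2 ✓
C5: sp2 ✓
C6: sp2 ✓
C7: sp2 ✓
C8: sp
C9: sp2 ✓
6 carbons are sp2.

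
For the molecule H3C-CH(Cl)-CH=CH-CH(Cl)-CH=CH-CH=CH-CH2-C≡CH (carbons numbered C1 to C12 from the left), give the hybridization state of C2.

C2 (4 σ bonds) has steric number 4: sp3.

sp^3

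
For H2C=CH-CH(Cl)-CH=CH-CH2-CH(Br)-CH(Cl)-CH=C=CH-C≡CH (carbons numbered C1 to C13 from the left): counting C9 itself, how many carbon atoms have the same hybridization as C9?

6

C9 is sp2 (one π bond).
C1: sp2 ✓
C2: sp2 ✓
C3: sp3
C4: sp2 ✓
C5: sp2 ✓
C6: sp3
C7: sp3
C8: sp3
C9: sp2 ✓
C10: sp
C11: sp2 ✓
C12: sp
C13: sp
6 carbons are sp2.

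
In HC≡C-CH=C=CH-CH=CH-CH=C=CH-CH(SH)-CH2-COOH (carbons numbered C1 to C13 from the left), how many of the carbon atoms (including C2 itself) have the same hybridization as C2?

C2 is sp (two π bonds).
C1: sp ✓
C2: sp ✓
C3: sp2
C4: sp ✓
C5: sp2
C6: sp2
C7: sp2
C8: sp2
C9: sp ✓
C10: sp2
C11: sp3
C12: sp3
C13: sp2
4 carbons are sp.

4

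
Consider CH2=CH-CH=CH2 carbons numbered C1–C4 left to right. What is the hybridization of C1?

C1 is sp2: 3 σ bonds, plus one π bond, 3 electron-density regions.

sp2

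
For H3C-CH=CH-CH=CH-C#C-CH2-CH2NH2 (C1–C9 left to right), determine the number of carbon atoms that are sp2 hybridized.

4

C1: sp3
C2: sp2 ✓
C3: sp2 ✓
C4: sp2 ✓
C5: sp2 ✓
C6: sp
C7: sp
C8: sp3
C9: sp3
C2, C3, C4, C5 → 4 sp2 carbons.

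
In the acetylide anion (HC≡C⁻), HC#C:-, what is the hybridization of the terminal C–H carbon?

sp

The terminal C–H carbon: 2 σ bonds, plus two π bonds; 2 regions of electron density → sp.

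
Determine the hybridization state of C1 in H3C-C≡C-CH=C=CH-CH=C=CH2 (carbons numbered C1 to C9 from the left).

sp3

C1: 4 σ bonds; 4 regions of electron density → sp3.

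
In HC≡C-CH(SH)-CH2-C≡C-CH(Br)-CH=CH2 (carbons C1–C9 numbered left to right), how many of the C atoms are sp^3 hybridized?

3

C1: sp
C2: sp
C3: sp3 ✓
C4: sp3 ✓
C5: sp
C6: sp
C7: sp3 ✓
C8: sp2
C9: sp2
C3, C4, C7 → 3 sp3 carbons.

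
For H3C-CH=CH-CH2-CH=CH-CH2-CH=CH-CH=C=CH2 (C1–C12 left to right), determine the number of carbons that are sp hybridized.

1

C1: sp3
C2: sp2
C3: sp2
C4: sp3
C5: sp2
C6: sp2
C7: sp3
C8: sp2
C9: sp2
C10: sp2
C11: sp ✓
C12: sp2
C11 → 1 sp carbon.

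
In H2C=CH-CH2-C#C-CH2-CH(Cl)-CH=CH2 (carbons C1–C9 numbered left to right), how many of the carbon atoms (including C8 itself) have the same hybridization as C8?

C8 is sp2 (one π bond).
C1: sp2 ✓
C2: sp2 ✓
C3: sp3
C4: sp
C5: sp
C6: sp3
C7: sp3
C8: sp2 ✓
C9: sp2 ✓
4 carbons are sp2.

4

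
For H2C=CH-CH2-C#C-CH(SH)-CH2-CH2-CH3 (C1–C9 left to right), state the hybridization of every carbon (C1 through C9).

C1 — 3 σ bonds, plus one π bond. Steric number 3, so sp2.
C2 (3 σ bonds, plus one π bond) has steric number 3: sp2.
C3: 4 σ bonds — 4 electron domains, sp3.
C4 carries 2 σ bonds, plus two π bonds, giving a steric number of 2, so it is sp.
C5 has 2 σ bonds, plus two π bonds: steric number 2 → sp.
C6 (4 σ bonds) has steric number 4: sp3.
C7 — 4 σ bonds. Steric number 4, so sp3.
C8 carries 4 σ bonds, giving a steric number of 4, so it is sp3.
C9: 4 σ bonds; 4 regions of electron density → sp3.

C1 sp2, C2 sp2, C3 sp3, C4 sp, C5 sp, C6 sp3, C7 sp3, C8 sp3, C9 sp3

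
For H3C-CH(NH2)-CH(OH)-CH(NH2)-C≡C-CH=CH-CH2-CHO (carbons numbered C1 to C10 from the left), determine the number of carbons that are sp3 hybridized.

C1: sp3 ✓
C2: sp3 ✓
C3: sp3 ✓
C4: sp3 ✓
C5: sp
C6: sp
C7: sp2
C8: sp2
C9: sp3 ✓
C10: sp2
C1, C2, C3, C4, C9 → 5 sp3 carbons.

5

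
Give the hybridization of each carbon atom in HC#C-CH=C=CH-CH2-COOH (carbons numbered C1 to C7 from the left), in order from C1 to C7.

C1 sp, C2 sp, C3 sp2, C4 sp, C5 sp2, C6 sp3, C7 sp2

C1 is sp: 2 σ bonds, plus two π bonds, 2 electron-density regions.
C2: 2 σ bonds, plus two π bonds — 2 electron domains, sp.
C3 carries 3 σ bonds, plus one π bond, giving a steric number of 3, so it is sp2.
C4: 2 σ bonds, plus two π bonds — 2 electron domains, sp.
C5 is sp2: 3 σ bonds, plus one π bond, 3 electron-density regions.
C6 — 4 σ bonds. Steric number 4, so sp3.
C7 (3 σ bonds, plus one π bond) has steric number 3: sp2.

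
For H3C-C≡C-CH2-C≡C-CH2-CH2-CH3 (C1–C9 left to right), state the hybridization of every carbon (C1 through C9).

C1 has 4 σ bonds: steric number 4 → sp3.
C2 carries 2 σ bonds, plus two π bonds, giving a steric number of 2, so it is sp.
C3 has 2 σ bonds, plus two π bonds: steric number 2 → sp.
C4: 4 σ bonds — 4 electron domains, sp3.
C5 — 2 σ bonds, plus two π bonds. Steric number 2, so sp.
C6 — 2 σ bonds, plus two π bonds. Steric number 2, so sp.
C7 has 4 σ bonds: steric number 4 → sp3.
C8 (4 σ bonds) has steric number 4: sp3.
C9: 4 σ bonds; 4 regions of electron density → sp3.

C1 sp3, C2 sp, C3 sp, C4 sp3, C5 sp, C6 sp, C7 sp3, C8 sp3, C9 sp3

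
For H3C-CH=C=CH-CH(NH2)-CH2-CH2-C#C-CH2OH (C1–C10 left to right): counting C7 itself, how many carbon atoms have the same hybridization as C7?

5

C7 is sp3 (only σ bonds).
C1: sp3 ✓
C2: sp2
C3: sp
C4: sp2
C5: sp3 ✓
C6: sp3 ✓
C7: sp3 ✓
C8: sp
C9: sp
C10: sp3 ✓
5 carbons are sp3.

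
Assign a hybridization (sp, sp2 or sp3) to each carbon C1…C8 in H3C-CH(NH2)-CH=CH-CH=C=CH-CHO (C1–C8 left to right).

C1 sp3, C2 sp3, C3 sp2, C4 sp2, C5 sp2, C6 sp, C7 sp2, C8 sp2

C1 — 4 σ bonds. Steric number 4, so sp3.
C2 — 4 σ bonds. Steric number 4, so sp3.
C3 (3 σ bonds, plus one π bond) has steric number 3: sp2.
C4 is sp2: 3 σ bonds, plus one π bond, 3 electron-density regions.
C5 — 3 σ bonds, plus one π bond. Steric number 3, so sp2.
C6 carries 2 σ bonds, plus two π bonds, giving a steric number of 2, so it is sp.
C7: 3 σ bonds, plus one π bond; 3 regions of electron density → sp2.
C8: 3 σ bonds, plus one π bond; 3 regions of electron density → sp2.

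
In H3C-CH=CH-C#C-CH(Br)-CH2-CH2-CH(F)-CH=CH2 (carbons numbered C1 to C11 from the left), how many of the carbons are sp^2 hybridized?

4

C1: sp3
C2: sp2 ✓
C3: sp2 ✓
C4: sp
C5: sp
C6: sp3
C7: sp3
C8: sp3
C9: sp3
C10: sp2 ✓
C11: sp2 ✓
C2, C3, C10, C11 → 4 sp2 carbons.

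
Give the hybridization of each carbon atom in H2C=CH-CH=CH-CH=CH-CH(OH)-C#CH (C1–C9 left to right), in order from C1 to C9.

C1 has 3 σ bonds, plus one π bond: steric number 3 → sp2.
C2 is sp2: 3 σ bonds, plus one π bond, 3 electron-density regions.
C3: 3 σ bonds, plus one π bond — 3 electron domains, sp2.
C4 is sp2: 3 σ bonds, plus one π bond, 3 electron-density regions.
C5 has 3 σ bonds, plus one π bond: steric number 3 → sp2.
C6 — 3 σ bonds, plus one π bond. Steric number 3, so sp2.
C7 is sp3: 4 σ bonds, 4 electron-density regions.
C8 carries 2 σ bonds, plus two π bonds, giving a steric number of 2, so it is sp.
C9 has 2 σ bonds, plus two π bonds: steric number 2 → sp.

C1 sp2, C2 sp2, C3 sp2, C4 sp2, C5 sp2, C6 sp2, C7 sp3, C8 sp, C9 sp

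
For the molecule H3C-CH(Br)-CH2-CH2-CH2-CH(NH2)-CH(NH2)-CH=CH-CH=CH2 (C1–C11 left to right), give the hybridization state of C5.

C5 (4 σ bonds) has steric number 4: sp3.

sp³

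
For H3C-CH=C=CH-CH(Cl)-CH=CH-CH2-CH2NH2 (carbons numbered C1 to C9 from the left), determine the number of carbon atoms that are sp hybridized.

C1: sp3
C2: sp2
C3: sp ✓
C4: sp2
C5: sp3
C6: sp2
C7: sp2
C8: sp3
C9: sp3
C3 → 1 sp carbon.

1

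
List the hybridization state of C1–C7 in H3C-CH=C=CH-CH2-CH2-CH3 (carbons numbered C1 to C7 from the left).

C1 sp3, C2 sp2, C3 sp, C4 sp2, C5 sp3, C6 sp3, C7 sp3

C1 has 4 σ bonds: steric number 4 → sp3.
C2 (3 σ bonds, plus one π bond) has steric number 3: sp2.
C3 (2 σ bonds, plus two π bonds) has steric number 2: sp.
C4 (3 σ bonds, plus one π bond) has steric number 3: sp2.
C5: 4 σ bonds; 4 regions of electron density → sp3.
C6 (4 σ bonds) has steric number 4: sp3.
C7: 4 σ bonds; 4 regions of electron density → sp3.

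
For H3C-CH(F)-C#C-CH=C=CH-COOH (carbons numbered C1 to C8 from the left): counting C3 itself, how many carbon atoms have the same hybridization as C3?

3

C3 is sp (two π bonds).
C1: sp3
C2: sp3
C3: sp ✓
C4: sp ✓
C5: sp2
C6: sp ✓
C7: sp2
C8: sp2
3 carbons are sp.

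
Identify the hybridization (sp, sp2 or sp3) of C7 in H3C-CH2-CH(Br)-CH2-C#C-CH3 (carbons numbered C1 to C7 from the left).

C7: 4 σ bonds; 4 regions of electron density → sp3.

sp3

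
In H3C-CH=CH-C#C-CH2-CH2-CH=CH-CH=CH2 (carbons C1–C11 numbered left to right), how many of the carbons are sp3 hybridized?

C1: sp3 ✓
C2: sp2
C3: sp2
C4: sp
C5: sp
C6: sp3 ✓
C7: sp3 ✓
C8: sp2
C9: sp2
C10: sp2
C11: sp2
C1, C6, C7 → 3 sp3 carbons.

3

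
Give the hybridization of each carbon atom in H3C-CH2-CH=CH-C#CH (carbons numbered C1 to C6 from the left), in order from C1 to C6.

C1 sp3, C2 sp3, C3 sp2, C4 sp2, C5 sp, C6 sp

C1 has 4 σ bonds: steric number 4 → sp3.
C2 has 4 σ bonds: steric number 4 → sp3.
C3 has 3 σ bonds, plus one π bond: steric number 3 → sp2.
C4 carries 3 σ bonds, plus one π bond, giving a steric number of 3, so it is sp2.
C5 has 2 σ bonds, plus two π bonds: steric number 2 → sp.
C6 — 2 σ bonds, plus two π bonds. Steric number 2, so sp.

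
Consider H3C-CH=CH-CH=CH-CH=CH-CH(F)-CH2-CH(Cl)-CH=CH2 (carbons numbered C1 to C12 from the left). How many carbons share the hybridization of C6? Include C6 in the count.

8

C6 is sp2 (one π bond).
C1: sp3
C2: sp2 ✓
C3: sp2 ✓
C4: sp2 ✓
C5: sp2 ✓
C6: sp2 ✓
C7: sp2 ✓
C8: sp3
C9: sp3
C10: sp3
C11: sp2 ✓
C12: sp2 ✓
8 carbons are sp2.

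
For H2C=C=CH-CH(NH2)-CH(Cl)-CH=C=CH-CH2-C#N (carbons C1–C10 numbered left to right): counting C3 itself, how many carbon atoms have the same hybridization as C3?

4

C3 is sp2 (one π bond).
C1: sp2 ✓
C2: sp
C3: sp2 ✓
C4: sp3
C5: sp3
C6: sp2 ✓
C7: sp
C8: sp2 ✓
C9: sp3
C10: sp
4 carbons are sp2.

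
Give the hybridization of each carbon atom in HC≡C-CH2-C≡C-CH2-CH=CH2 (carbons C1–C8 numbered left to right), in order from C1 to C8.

C1 sp, C2 sp, C3 sp3, C4 sp, C5 sp, C6 sp3, C7 sp2, C8 sp2

C1 (2 σ bonds, plus two π bonds) has steric number 2: sp.
C2 (2 σ bonds, plus two π bonds) has steric number 2: sp.
C3 is sp3: 4 σ bonds, 4 electron-density regions.
C4 — 2 σ bonds, plus two π bonds. Steric number 2, so sp.
C5 — 2 σ bonds, plus two π bonds. Steric number 2, so sp.
C6 is sp3: 4 σ bonds, 4 electron-density regions.
C7: 3 σ bonds, plus one π bond — 3 electron domains, sp2.
C8 is sp2: 3 σ bonds, plus one π bond, 3 electron-density regions.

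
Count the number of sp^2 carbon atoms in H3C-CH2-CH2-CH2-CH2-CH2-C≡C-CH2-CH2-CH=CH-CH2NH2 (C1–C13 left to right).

2

C1: sp3
C2: sp3
C3: sp3
C4: sp3
C5: sp3
C6: sp3
C7: sp
C8: sp
C9: sp3
C10: sp3
C11: sp2 ✓
C12: sp2 ✓
C13: sp3
C11, C12 → 2 sp2 carbons.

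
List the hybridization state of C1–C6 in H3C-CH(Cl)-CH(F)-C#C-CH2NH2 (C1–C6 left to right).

C1 carries 4 σ bonds, giving a steric number of 4, so it is sp3.
C2: 4 σ bonds — 4 electron domains, sp3.
C3 has 4 σ bonds: steric number 4 → sp3.
C4 carries 2 σ bonds, plus two π bonds, giving a steric number of 2, so it is sp.
C5 (2 σ bonds, plus two π bonds) has steric number 2: sp.
C6 has 4 σ bonds: steric number 4 → sp3.

C1 sp3, C2 sp3, C3 sp3, C4 sp, C5 sp, C6 sp3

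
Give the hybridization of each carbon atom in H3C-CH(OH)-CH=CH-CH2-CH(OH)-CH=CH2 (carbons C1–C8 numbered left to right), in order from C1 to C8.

C1 sp3, C2 sp3, C3 sp2, C4 sp2, C5 sp3, C6 sp3, C7 sp2, C8 sp2

C1 — 4 σ bonds. Steric number 4, so sp3.
C2 carries 4 σ bonds, giving a steric number of 4, so it is sp3.
C3 is sp2: 3 σ bonds, plus one π bond, 3 electron-density regions.
C4 is sp2: 3 σ bonds, plus one π bond, 3 electron-density regions.
C5 has 4 σ bonds: steric number 4 → sp3.
C6 has 4 σ bonds: steric number 4 → sp3.
C7 carries 3 σ bonds, plus one π bond, giving a steric number of 3, so it is sp2.
C8 is sp2: 3 σ bonds, plus one π bond, 3 electron-density regions.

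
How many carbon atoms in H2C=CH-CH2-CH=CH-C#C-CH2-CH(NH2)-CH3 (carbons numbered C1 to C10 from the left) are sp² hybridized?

4

C1: sp2 ✓
C2: sp2 ✓
C3: sp3
C4: sp2 ✓
C5: sp2 ✓
C6: sp
C7: sp
C8: sp3
C9: sp3
C10: sp3
C1, C2, C4, C5 → 4 sp2 carbons.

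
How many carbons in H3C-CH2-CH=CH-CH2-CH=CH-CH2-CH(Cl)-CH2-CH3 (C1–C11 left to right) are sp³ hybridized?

C1: sp3 ✓
C2: sp3 ✓
C3: sp2
C4: sp2
C5: sp3 ✓
C6: sp2
C7: sp2
C8: sp3 ✓
C9: sp3 ✓
C10: sp3 ✓
C11: sp3 ✓
C1, C2, C5, C8, C9, C10, C11 → 7 sp3 carbons.

7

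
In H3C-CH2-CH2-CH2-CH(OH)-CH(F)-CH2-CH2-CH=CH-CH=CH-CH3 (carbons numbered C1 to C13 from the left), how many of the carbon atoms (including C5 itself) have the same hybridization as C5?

C5 is sp3 (only σ bonds).
C1: sp3 ✓
C2: sp3 ✓
C3: sp3 ✓
C4: sp3 ✓
C5: sp3 ✓
C6: sp3 ✓
C7: sp3 ✓
C8: sp3 ✓
C9: sp2
C10: sp2
C11: sp2
C12: sp2
C13: sp3 ✓
9 carbons are sp3.

9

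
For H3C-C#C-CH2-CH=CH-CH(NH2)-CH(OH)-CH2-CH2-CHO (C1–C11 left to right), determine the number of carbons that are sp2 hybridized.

3

C1: sp3
C2: sp
C3: sp
C4: sp3
C5: sp2 ✓
C6: sp2 ✓
C7: sp3
C8: sp3
C9: sp3
C10: sp3
C11: sp2 ✓
C5, C6, C11 → 3 sp2 carbons.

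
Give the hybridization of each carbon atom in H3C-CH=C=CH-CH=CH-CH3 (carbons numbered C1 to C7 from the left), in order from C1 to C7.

C1 sp3, C2 sp2, C3 sp, C4 sp2, C5 sp2, C6 sp2, C7 sp3

C1 is sp3: 4 σ bonds, 4 electron-density regions.
C2 is sp2: 3 σ bonds, plus one π bond, 3 electron-density regions.
C3 has 2 σ bonds, plus two π bonds: steric number 2 → sp.
C4: 3 σ bonds, plus one π bond — 3 electron domains, sp2.
C5: 3 σ bonds, plus one π bond; 3 regions of electron density → sp2.
C6 is sp2: 3 σ bonds, plus one π bond, 3 electron-density regions.
C7 — 4 σ bonds. Steric number 4, so sp3.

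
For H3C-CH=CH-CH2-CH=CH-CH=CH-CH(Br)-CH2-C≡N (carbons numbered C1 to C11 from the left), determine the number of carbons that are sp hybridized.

C1: sp3
C2: sp2
C3: sp2
C4: sp3
C5: sp2
C6: sp2
C7: sp2
C8: sp2
C9: sp3
C10: sp3
C11: sp ✓
C11 → 1 sp carbon.

1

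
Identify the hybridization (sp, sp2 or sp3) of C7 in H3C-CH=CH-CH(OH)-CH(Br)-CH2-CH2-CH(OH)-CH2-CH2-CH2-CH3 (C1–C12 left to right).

C7 carries 4 σ bonds, giving a steric number of 4, so it is sp3.

sp^3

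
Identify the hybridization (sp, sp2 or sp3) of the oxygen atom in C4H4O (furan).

sp^2

One O lone pair is in the aromatic π system (p orbital), the other is in an sp2 hybrid in the ring plane; O has two σ bonds + one in-plane lone pair → sp2.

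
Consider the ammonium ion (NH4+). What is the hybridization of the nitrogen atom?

sp³

Four σ bonds, no lone pair → sp3, tetrahedral.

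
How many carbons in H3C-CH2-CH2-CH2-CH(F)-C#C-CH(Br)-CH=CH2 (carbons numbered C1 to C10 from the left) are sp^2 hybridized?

C1: sp3
C2: sp3
C3: sp3
C4: sp3
C5: sp3
C6: sp
C7: sp
C8: sp3
C9: sp2 ✓
C10: sp2 ✓
C9, C10 → 2 sp2 carbons.

2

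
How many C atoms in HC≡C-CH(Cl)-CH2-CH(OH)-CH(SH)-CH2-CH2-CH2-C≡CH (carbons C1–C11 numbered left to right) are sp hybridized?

C1: sp ✓
C2: sp ✓
C3: sp3
C4: sp3
C5: sp3
C6: sp3
C7: sp3
C8: sp3
C9: sp3
C10: sp ✓
C11: sp ✓
C1, C2, C10, C11 → 4 sp carbons.

4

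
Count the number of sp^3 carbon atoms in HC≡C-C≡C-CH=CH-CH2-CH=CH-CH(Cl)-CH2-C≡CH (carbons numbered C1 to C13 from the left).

3

C1: sp
C2: sp
C3: sp
C4: sp
C5: sp2
C6: sp2
C7: sp3 ✓
C8: sp2
C9: sp2
C10: sp3 ✓
C11: sp3 ✓
C12: sp
C13: sp
C7, C10, C11 → 3 sp3 carbons.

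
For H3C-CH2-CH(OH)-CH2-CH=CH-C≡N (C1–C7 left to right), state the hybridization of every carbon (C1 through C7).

C1 — 4 σ bonds. Steric number 4, so sp3.
C2 has 4 σ bonds: steric number 4 → sp3.
C3 — 4 σ bonds. Steric number 4, so sp3.
C4 carries 4 σ bonds, giving a steric number of 4, so it is sp3.
C5 has 3 σ bonds, plus one π bond: steric number 3 → sp2.
C6: 3 σ bonds, plus one π bond — 3 electron domains, sp2.
C7 (2 σ bonds, plus two π bonds) has steric number 2: sp.

C1 sp3, C2 sp3, C3 sp3, C4 sp3, C5 sp2, C6 sp2, C7 sp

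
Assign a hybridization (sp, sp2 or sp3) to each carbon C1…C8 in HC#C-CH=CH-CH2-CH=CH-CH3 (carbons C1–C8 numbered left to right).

C1 sp, C2 sp, C3 sp2, C4 sp2, C5 sp3, C6 sp2, C7 sp2, C8 sp3

C1 has 2 σ bonds, plus two π bonds: steric number 2 → sp.
C2 — 2 σ bonds, plus two π bonds. Steric number 2, so sp.
C3: 3 σ bonds, plus one π bond — 3 electron domains, sp2.
C4 has 3 σ bonds, plus one π bond: steric number 3 → sp2.
C5: 4 σ bonds; 4 regions of electron density → sp3.
C6: 3 σ bonds, plus one π bond; 3 regions of electron density → sp2.
C7: 3 σ bonds, plus one π bond — 3 electron domains, sp2.
C8: 4 σ bonds; 4 regions of electron density → sp3.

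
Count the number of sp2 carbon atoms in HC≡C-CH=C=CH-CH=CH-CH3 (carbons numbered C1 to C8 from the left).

C1: sp
C2: sp
C3: sp2 ✓
C4: sp
C5: sp2 ✓
C6: sp2 ✓
C7: sp2 ✓
C8: sp3
C3, C5, C6, C7 → 4 sp2 carbons.

4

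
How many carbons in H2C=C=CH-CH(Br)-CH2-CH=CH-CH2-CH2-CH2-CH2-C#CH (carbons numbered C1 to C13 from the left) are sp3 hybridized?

C1: sp2
C2: sp
C3: sp2
C4: sp3 ✓
C5: sp3 ✓
C6: sp2
C7: sp2
C8: sp3 ✓
C9: sp3 ✓
C10: sp3 ✓
C11: sp3 ✓
C12: sp
C13: sp
C4, C5, C8, C9, C10, C11 → 6 sp3 carbons.

6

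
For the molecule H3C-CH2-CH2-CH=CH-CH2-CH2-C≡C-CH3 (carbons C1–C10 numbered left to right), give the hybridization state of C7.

C7 carries 4 σ bonds, giving a steric number of 4, so it is sp3.

sp3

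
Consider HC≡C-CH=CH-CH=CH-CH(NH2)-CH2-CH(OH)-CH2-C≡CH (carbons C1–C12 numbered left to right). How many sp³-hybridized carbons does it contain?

C1: sp
C2: sp
C3: sp2
C4: sp2
C5: sp2
C6: sp2
C7: sp3 ✓
C8: sp3 ✓
C9: sp3 ✓
C10: sp3 ✓
C11: sp
C12: sp
C7, C8, C9, C10 → 4 sp3 carbons.

4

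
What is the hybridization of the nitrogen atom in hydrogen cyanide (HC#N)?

The nitrogen atom — 1 σ bond and 1 lone pair, plus two π bonds. Steric number 2, so sp.

sp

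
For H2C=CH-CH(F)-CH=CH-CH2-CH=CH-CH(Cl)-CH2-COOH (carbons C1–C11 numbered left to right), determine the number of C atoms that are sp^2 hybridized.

7

C1: sp2 ✓
C2: sp2 ✓
C3: sp3
C4: sp2 ✓
C5: sp2 ✓
C6: sp3
C7: sp2 ✓
C8: sp2 ✓
C9: sp3
C10: sp3
C11: sp2 ✓
C1, C2, C4, C5, C7, C8, C11 → 7 sp2 carbons.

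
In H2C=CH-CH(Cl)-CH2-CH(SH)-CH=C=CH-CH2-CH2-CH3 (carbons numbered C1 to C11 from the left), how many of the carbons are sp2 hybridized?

4

C1: sp2 ✓
C2: sp2 ✓
C3: sp3
C4: sp3
C5: sp3
C6: sp2 ✓
C7: sp
C8: sp2 ✓
C9: sp3
C10: sp3
C11: sp3
C1, C2, C6, C8 → 4 sp2 carbons.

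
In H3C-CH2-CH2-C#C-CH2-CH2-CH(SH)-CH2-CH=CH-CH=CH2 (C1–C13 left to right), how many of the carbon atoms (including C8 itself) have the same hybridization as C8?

C8 is sp3 (only σ bonds).
C1: sp3 ✓
C2: sp3 ✓
C3: sp3 ✓
C4: sp
C5: sp
C6: sp3 ✓
C7: sp3 ✓
C8: sp3 ✓
C9: sp3 ✓
C10: sp2
C11: sp2
C12: sp2
C13: sp2
7 carbons are sp3.

7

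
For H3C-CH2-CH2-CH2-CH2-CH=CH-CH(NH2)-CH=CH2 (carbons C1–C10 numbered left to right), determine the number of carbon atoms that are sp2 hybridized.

C1: sp3
C2: sp3
C3: sp3
C4: sp3
C5: sp3
C6: sp2 ✓
C7: sp2 ✓
C8: sp3
C9: sp2 ✓
C10: sp2 ✓
C6, C7, C9, C10 → 4 sp2 carbons.

4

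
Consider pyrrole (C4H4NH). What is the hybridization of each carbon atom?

Each carbon atom: 3 σ bonds, plus one π bond; 3 regions of electron density → sp2.

sp2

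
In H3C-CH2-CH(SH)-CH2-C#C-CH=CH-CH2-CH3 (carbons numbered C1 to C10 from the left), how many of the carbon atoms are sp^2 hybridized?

2

C1: sp3
C2: sp3
C3: sp3
C4: sp3
C5: sp
C6: sp
C7: sp2 ✓
C8: sp2 ✓
C9: sp3
C10: sp3
C7, C8 → 2 sp2 carbons.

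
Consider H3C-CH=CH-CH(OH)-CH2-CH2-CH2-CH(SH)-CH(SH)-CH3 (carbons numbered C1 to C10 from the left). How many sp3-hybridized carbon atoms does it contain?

8

C1: sp3 ✓
C2: sp2
C3: sp2
C4: sp3 ✓
C5: sp3 ✓
C6: sp3 ✓
C7: sp3 ✓
C8: sp3 ✓
C9: sp3 ✓
C10: sp3 ✓
C1, C4, C5, C6, C7, C8, C9, C10 → 8 sp3 carbons.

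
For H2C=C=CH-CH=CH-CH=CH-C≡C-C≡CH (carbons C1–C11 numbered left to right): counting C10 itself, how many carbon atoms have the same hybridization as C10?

5

C10 is sp (two π bonds).
C1: sp2
C2: sp ✓
C3: sp2
C4: sp2
C5: sp2
C6: sp2
C7: sp2
C8: sp ✓
C9: sp ✓
C10: sp ✓
C11: sp ✓
5 carbons are sp.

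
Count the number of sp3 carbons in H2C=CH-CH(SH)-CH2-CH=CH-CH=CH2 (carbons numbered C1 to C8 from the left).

2

C1: sp2
C2: sp2
C3: sp3 ✓
C4: sp3 ✓
C5: sp2
C6: sp2
C7: sp2
C8: sp2
C3, C4 → 2 sp3 carbons.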